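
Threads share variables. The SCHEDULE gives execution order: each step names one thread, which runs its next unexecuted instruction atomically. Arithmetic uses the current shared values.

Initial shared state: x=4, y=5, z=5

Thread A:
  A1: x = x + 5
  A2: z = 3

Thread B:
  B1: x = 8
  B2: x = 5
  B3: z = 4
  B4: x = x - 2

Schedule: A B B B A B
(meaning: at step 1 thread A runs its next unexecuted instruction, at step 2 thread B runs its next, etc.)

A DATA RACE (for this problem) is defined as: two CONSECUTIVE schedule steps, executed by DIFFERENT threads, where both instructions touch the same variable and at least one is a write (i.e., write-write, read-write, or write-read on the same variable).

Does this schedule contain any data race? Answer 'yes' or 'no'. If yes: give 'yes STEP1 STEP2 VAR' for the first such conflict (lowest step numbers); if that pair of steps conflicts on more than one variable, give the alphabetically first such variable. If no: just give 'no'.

Steps 1,2: A(x = x + 5) vs B(x = 8). RACE on x (W-W).
Steps 2,3: same thread (B). No race.
Steps 3,4: same thread (B). No race.
Steps 4,5: B(z = 4) vs A(z = 3). RACE on z (W-W).
Steps 5,6: A(r=-,w=z) vs B(r=x,w=x). No conflict.
First conflict at steps 1,2.

Answer: yes 1 2 x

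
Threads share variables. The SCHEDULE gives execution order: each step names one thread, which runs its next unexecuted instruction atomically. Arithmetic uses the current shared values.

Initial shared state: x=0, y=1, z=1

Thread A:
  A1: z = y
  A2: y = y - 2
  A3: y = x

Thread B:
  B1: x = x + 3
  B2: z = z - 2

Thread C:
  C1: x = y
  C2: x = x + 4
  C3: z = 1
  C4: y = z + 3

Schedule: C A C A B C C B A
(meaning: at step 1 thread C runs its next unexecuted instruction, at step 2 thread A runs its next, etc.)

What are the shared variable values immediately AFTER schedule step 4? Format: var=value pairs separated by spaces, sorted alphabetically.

Step 1: thread C executes C1 (x = y). Shared: x=1 y=1 z=1. PCs: A@0 B@0 C@1
Step 2: thread A executes A1 (z = y). Shared: x=1 y=1 z=1. PCs: A@1 B@0 C@1
Step 3: thread C executes C2 (x = x + 4). Shared: x=5 y=1 z=1. PCs: A@1 B@0 C@2
Step 4: thread A executes A2 (y = y - 2). Shared: x=5 y=-1 z=1. PCs: A@2 B@0 C@2

Answer: x=5 y=-1 z=1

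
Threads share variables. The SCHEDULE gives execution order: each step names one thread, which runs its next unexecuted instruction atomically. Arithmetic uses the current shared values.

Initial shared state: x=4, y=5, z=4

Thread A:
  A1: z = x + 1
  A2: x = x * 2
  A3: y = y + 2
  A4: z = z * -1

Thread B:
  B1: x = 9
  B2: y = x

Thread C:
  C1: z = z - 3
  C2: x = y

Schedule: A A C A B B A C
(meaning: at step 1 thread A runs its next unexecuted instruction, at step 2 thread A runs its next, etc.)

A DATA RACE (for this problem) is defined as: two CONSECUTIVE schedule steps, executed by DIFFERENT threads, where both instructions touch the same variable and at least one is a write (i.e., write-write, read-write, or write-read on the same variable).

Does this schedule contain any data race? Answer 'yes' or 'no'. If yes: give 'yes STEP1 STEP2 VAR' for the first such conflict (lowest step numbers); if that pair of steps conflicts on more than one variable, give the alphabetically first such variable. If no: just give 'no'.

Steps 1,2: same thread (A). No race.
Steps 2,3: A(r=x,w=x) vs C(r=z,w=z). No conflict.
Steps 3,4: C(r=z,w=z) vs A(r=y,w=y). No conflict.
Steps 4,5: A(r=y,w=y) vs B(r=-,w=x). No conflict.
Steps 5,6: same thread (B). No race.
Steps 6,7: B(r=x,w=y) vs A(r=z,w=z). No conflict.
Steps 7,8: A(r=z,w=z) vs C(r=y,w=x). No conflict.

Answer: no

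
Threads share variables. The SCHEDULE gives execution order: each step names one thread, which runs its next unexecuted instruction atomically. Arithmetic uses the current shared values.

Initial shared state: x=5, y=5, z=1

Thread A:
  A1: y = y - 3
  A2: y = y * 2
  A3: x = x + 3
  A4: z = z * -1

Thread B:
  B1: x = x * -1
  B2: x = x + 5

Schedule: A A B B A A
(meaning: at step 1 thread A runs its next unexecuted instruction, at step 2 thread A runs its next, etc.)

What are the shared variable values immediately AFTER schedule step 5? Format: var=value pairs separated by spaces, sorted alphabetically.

Answer: x=3 y=4 z=1

Derivation:
Step 1: thread A executes A1 (y = y - 3). Shared: x=5 y=2 z=1. PCs: A@1 B@0
Step 2: thread A executes A2 (y = y * 2). Shared: x=5 y=4 z=1. PCs: A@2 B@0
Step 3: thread B executes B1 (x = x * -1). Shared: x=-5 y=4 z=1. PCs: A@2 B@1
Step 4: thread B executes B2 (x = x + 5). Shared: x=0 y=4 z=1. PCs: A@2 B@2
Step 5: thread A executes A3 (x = x + 3). Shared: x=3 y=4 z=1. PCs: A@3 B@2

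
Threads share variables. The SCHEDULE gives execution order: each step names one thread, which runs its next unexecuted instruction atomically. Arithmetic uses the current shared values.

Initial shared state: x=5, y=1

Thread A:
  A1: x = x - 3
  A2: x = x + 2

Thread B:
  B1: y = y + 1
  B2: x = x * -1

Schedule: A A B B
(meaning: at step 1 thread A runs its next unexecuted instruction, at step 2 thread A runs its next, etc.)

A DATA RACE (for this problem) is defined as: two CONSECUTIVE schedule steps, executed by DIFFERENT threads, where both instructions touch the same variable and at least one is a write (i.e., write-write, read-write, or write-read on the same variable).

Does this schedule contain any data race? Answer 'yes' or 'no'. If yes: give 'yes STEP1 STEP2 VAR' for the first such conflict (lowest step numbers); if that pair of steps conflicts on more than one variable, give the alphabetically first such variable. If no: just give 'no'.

Steps 1,2: same thread (A). No race.
Steps 2,3: A(r=x,w=x) vs B(r=y,w=y). No conflict.
Steps 3,4: same thread (B). No race.

Answer: no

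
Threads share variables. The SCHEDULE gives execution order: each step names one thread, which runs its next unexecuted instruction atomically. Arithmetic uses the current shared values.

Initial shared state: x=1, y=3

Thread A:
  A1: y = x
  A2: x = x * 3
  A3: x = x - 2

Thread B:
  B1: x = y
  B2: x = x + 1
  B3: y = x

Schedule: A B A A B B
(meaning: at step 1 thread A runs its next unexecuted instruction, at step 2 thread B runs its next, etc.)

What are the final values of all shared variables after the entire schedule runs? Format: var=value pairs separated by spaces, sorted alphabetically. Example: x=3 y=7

Answer: x=2 y=2

Derivation:
Step 1: thread A executes A1 (y = x). Shared: x=1 y=1. PCs: A@1 B@0
Step 2: thread B executes B1 (x = y). Shared: x=1 y=1. PCs: A@1 B@1
Step 3: thread A executes A2 (x = x * 3). Shared: x=3 y=1. PCs: A@2 B@1
Step 4: thread A executes A3 (x = x - 2). Shared: x=1 y=1. PCs: A@3 B@1
Step 5: thread B executes B2 (x = x + 1). Shared: x=2 y=1. PCs: A@3 B@2
Step 6: thread B executes B3 (y = x). Shared: x=2 y=2. PCs: A@3 B@3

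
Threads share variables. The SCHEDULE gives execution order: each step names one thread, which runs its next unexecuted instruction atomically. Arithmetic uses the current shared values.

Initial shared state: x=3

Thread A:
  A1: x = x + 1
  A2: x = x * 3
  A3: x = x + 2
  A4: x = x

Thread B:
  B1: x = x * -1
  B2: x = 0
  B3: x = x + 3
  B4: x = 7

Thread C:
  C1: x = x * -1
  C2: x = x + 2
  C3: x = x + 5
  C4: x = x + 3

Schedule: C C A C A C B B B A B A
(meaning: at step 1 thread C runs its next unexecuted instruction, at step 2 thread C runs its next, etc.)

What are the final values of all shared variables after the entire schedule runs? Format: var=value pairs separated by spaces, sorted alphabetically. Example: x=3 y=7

Step 1: thread C executes C1 (x = x * -1). Shared: x=-3. PCs: A@0 B@0 C@1
Step 2: thread C executes C2 (x = x + 2). Shared: x=-1. PCs: A@0 B@0 C@2
Step 3: thread A executes A1 (x = x + 1). Shared: x=0. PCs: A@1 B@0 C@2
Step 4: thread C executes C3 (x = x + 5). Shared: x=5. PCs: A@1 B@0 C@3
Step 5: thread A executes A2 (x = x * 3). Shared: x=15. PCs: A@2 B@0 C@3
Step 6: thread C executes C4 (x = x + 3). Shared: x=18. PCs: A@2 B@0 C@4
Step 7: thread B executes B1 (x = x * -1). Shared: x=-18. PCs: A@2 B@1 C@4
Step 8: thread B executes B2 (x = 0). Shared: x=0. PCs: A@2 B@2 C@4
Step 9: thread B executes B3 (x = x + 3). Shared: x=3. PCs: A@2 B@3 C@4
Step 10: thread A executes A3 (x = x + 2). Shared: x=5. PCs: A@3 B@3 C@4
Step 11: thread B executes B4 (x = 7). Shared: x=7. PCs: A@3 B@4 C@4
Step 12: thread A executes A4 (x = x). Shared: x=7. PCs: A@4 B@4 C@4

Answer: x=7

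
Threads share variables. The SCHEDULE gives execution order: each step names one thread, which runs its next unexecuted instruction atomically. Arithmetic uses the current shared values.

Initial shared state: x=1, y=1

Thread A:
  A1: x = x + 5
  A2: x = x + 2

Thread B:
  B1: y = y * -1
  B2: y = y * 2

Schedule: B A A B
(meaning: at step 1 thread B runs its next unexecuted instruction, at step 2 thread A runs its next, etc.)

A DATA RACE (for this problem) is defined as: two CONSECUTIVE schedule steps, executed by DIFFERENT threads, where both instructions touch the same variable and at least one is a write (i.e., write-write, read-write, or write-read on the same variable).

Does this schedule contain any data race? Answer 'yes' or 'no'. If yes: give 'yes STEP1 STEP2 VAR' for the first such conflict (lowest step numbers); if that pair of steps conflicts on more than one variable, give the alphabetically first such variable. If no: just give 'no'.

Steps 1,2: B(r=y,w=y) vs A(r=x,w=x). No conflict.
Steps 2,3: same thread (A). No race.
Steps 3,4: A(r=x,w=x) vs B(r=y,w=y). No conflict.

Answer: no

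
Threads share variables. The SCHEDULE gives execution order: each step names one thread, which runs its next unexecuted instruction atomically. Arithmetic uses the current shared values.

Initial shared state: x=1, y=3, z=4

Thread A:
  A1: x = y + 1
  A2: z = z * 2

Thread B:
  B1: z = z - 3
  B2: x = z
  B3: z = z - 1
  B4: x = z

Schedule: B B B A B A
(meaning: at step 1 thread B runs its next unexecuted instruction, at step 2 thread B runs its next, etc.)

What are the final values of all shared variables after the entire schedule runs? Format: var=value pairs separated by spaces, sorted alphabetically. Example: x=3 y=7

Answer: x=0 y=3 z=0

Derivation:
Step 1: thread B executes B1 (z = z - 3). Shared: x=1 y=3 z=1. PCs: A@0 B@1
Step 2: thread B executes B2 (x = z). Shared: x=1 y=3 z=1. PCs: A@0 B@2
Step 3: thread B executes B3 (z = z - 1). Shared: x=1 y=3 z=0. PCs: A@0 B@3
Step 4: thread A executes A1 (x = y + 1). Shared: x=4 y=3 z=0. PCs: A@1 B@3
Step 5: thread B executes B4 (x = z). Shared: x=0 y=3 z=0. PCs: A@1 B@4
Step 6: thread A executes A2 (z = z * 2). Shared: x=0 y=3 z=0. PCs: A@2 B@4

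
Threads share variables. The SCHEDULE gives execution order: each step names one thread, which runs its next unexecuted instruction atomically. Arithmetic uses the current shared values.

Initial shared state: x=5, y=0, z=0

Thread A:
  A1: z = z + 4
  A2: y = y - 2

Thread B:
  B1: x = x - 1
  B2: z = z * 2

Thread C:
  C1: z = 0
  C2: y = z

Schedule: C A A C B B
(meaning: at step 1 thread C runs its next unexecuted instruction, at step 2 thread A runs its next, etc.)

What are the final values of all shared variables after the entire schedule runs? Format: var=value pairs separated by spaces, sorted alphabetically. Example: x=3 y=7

Answer: x=4 y=4 z=8

Derivation:
Step 1: thread C executes C1 (z = 0). Shared: x=5 y=0 z=0. PCs: A@0 B@0 C@1
Step 2: thread A executes A1 (z = z + 4). Shared: x=5 y=0 z=4. PCs: A@1 B@0 C@1
Step 3: thread A executes A2 (y = y - 2). Shared: x=5 y=-2 z=4. PCs: A@2 B@0 C@1
Step 4: thread C executes C2 (y = z). Shared: x=5 y=4 z=4. PCs: A@2 B@0 C@2
Step 5: thread B executes B1 (x = x - 1). Shared: x=4 y=4 z=4. PCs: A@2 B@1 C@2
Step 6: thread B executes B2 (z = z * 2). Shared: x=4 y=4 z=8. PCs: A@2 B@2 C@2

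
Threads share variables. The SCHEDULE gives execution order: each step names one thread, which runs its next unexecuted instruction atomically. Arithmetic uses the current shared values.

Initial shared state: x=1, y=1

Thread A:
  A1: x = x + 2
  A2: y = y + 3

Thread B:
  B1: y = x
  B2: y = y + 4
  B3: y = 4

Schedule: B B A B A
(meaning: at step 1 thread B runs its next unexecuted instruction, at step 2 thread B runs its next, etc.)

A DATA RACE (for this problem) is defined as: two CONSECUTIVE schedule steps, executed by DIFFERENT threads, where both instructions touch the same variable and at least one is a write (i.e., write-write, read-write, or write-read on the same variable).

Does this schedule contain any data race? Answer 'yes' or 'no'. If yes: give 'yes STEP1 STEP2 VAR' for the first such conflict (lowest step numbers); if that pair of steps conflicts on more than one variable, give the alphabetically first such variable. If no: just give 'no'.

Answer: yes 4 5 y

Derivation:
Steps 1,2: same thread (B). No race.
Steps 2,3: B(r=y,w=y) vs A(r=x,w=x). No conflict.
Steps 3,4: A(r=x,w=x) vs B(r=-,w=y). No conflict.
Steps 4,5: B(y = 4) vs A(y = y + 3). RACE on y (W-W).
First conflict at steps 4,5.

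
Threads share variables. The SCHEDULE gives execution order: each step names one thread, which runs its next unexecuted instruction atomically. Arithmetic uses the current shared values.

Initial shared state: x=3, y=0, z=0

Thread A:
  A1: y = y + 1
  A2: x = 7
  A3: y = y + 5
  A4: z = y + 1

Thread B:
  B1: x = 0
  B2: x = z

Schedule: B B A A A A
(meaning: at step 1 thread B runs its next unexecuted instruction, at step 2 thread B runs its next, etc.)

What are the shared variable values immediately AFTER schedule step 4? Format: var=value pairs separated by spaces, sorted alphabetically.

Step 1: thread B executes B1 (x = 0). Shared: x=0 y=0 z=0. PCs: A@0 B@1
Step 2: thread B executes B2 (x = z). Shared: x=0 y=0 z=0. PCs: A@0 B@2
Step 3: thread A executes A1 (y = y + 1). Shared: x=0 y=1 z=0. PCs: A@1 B@2
Step 4: thread A executes A2 (x = 7). Shared: x=7 y=1 z=0. PCs: A@2 B@2

Answer: x=7 y=1 z=0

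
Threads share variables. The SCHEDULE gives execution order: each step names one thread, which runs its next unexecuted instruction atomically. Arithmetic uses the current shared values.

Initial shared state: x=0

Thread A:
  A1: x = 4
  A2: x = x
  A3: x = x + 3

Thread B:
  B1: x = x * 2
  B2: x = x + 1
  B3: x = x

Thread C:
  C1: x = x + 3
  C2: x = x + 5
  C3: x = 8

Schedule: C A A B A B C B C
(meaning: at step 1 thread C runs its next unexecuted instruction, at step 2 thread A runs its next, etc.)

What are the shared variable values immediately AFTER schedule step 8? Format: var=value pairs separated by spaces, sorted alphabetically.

Step 1: thread C executes C1 (x = x + 3). Shared: x=3. PCs: A@0 B@0 C@1
Step 2: thread A executes A1 (x = 4). Shared: x=4. PCs: A@1 B@0 C@1
Step 3: thread A executes A2 (x = x). Shared: x=4. PCs: A@2 B@0 C@1
Step 4: thread B executes B1 (x = x * 2). Shared: x=8. PCs: A@2 B@1 C@1
Step 5: thread A executes A3 (x = x + 3). Shared: x=11. PCs: A@3 B@1 C@1
Step 6: thread B executes B2 (x = x + 1). Shared: x=12. PCs: A@3 B@2 C@1
Step 7: thread C executes C2 (x = x + 5). Shared: x=17. PCs: A@3 B@2 C@2
Step 8: thread B executes B3 (x = x). Shared: x=17. PCs: A@3 B@3 C@2

Answer: x=17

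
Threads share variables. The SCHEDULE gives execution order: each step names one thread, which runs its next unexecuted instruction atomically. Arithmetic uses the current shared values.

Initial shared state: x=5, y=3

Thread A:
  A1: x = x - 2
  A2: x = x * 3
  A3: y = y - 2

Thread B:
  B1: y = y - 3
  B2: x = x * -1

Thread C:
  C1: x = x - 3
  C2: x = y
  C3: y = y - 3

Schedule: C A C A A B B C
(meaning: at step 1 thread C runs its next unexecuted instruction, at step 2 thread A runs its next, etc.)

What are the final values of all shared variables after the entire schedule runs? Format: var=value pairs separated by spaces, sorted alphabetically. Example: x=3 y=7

Step 1: thread C executes C1 (x = x - 3). Shared: x=2 y=3. PCs: A@0 B@0 C@1
Step 2: thread A executes A1 (x = x - 2). Shared: x=0 y=3. PCs: A@1 B@0 C@1
Step 3: thread C executes C2 (x = y). Shared: x=3 y=3. PCs: A@1 B@0 C@2
Step 4: thread A executes A2 (x = x * 3). Shared: x=9 y=3. PCs: A@2 B@0 C@2
Step 5: thread A executes A3 (y = y - 2). Shared: x=9 y=1. PCs: A@3 B@0 C@2
Step 6: thread B executes B1 (y = y - 3). Shared: x=9 y=-2. PCs: A@3 B@1 C@2
Step 7: thread B executes B2 (x = x * -1). Shared: x=-9 y=-2. PCs: A@3 B@2 C@2
Step 8: thread C executes C3 (y = y - 3). Shared: x=-9 y=-5. PCs: A@3 B@2 C@3

Answer: x=-9 y=-5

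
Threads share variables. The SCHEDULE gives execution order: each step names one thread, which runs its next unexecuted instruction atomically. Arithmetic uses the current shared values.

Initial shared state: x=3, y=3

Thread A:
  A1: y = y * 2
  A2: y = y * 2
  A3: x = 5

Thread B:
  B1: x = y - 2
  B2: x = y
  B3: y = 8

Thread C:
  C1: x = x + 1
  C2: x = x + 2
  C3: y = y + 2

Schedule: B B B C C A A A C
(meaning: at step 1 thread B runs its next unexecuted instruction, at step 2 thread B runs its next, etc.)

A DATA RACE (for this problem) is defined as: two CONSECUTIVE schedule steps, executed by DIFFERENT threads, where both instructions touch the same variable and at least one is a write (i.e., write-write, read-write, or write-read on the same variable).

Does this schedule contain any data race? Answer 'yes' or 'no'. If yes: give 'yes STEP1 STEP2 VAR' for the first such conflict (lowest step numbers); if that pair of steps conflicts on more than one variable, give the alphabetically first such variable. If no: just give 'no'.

Steps 1,2: same thread (B). No race.
Steps 2,3: same thread (B). No race.
Steps 3,4: B(r=-,w=y) vs C(r=x,w=x). No conflict.
Steps 4,5: same thread (C). No race.
Steps 5,6: C(r=x,w=x) vs A(r=y,w=y). No conflict.
Steps 6,7: same thread (A). No race.
Steps 7,8: same thread (A). No race.
Steps 8,9: A(r=-,w=x) vs C(r=y,w=y). No conflict.

Answer: no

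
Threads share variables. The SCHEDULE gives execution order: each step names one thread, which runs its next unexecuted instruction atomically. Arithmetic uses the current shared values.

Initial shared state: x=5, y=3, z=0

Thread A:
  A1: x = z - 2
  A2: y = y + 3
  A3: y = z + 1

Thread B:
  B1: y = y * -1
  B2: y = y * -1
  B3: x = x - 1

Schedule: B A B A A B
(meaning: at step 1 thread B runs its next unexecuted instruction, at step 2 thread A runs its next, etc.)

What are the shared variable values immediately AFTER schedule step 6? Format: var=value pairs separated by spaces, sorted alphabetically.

Answer: x=-3 y=1 z=0

Derivation:
Step 1: thread B executes B1 (y = y * -1). Shared: x=5 y=-3 z=0. PCs: A@0 B@1
Step 2: thread A executes A1 (x = z - 2). Shared: x=-2 y=-3 z=0. PCs: A@1 B@1
Step 3: thread B executes B2 (y = y * -1). Shared: x=-2 y=3 z=0. PCs: A@1 B@2
Step 4: thread A executes A2 (y = y + 3). Shared: x=-2 y=6 z=0. PCs: A@2 B@2
Step 5: thread A executes A3 (y = z + 1). Shared: x=-2 y=1 z=0. PCs: A@3 B@2
Step 6: thread B executes B3 (x = x - 1). Shared: x=-3 y=1 z=0. PCs: A@3 B@3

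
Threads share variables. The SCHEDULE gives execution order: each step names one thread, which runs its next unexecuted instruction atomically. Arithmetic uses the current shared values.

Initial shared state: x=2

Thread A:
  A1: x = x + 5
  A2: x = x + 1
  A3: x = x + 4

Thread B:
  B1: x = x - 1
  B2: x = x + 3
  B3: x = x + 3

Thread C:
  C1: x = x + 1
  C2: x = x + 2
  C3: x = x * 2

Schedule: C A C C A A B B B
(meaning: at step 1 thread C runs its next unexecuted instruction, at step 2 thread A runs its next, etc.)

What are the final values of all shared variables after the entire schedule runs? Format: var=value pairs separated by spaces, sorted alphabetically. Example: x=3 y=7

Step 1: thread C executes C1 (x = x + 1). Shared: x=3. PCs: A@0 B@0 C@1
Step 2: thread A executes A1 (x = x + 5). Shared: x=8. PCs: A@1 B@0 C@1
Step 3: thread C executes C2 (x = x + 2). Shared: x=10. PCs: A@1 B@0 C@2
Step 4: thread C executes C3 (x = x * 2). Shared: x=20. PCs: A@1 B@0 C@3
Step 5: thread A executes A2 (x = x + 1). Shared: x=21. PCs: A@2 B@0 C@3
Step 6: thread A executes A3 (x = x + 4). Shared: x=25. PCs: A@3 B@0 C@3
Step 7: thread B executes B1 (x = x - 1). Shared: x=24. PCs: A@3 B@1 C@3
Step 8: thread B executes B2 (x = x + 3). Shared: x=27. PCs: A@3 B@2 C@3
Step 9: thread B executes B3 (x = x + 3). Shared: x=30. PCs: A@3 B@3 C@3

Answer: x=30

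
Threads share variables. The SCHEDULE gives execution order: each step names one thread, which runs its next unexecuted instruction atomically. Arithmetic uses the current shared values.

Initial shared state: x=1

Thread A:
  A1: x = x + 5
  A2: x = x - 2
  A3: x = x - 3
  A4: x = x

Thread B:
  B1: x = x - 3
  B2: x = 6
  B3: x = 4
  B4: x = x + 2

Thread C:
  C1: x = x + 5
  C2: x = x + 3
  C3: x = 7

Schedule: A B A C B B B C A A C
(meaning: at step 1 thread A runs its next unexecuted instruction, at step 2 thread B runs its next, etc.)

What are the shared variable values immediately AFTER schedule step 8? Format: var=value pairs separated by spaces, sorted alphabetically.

Step 1: thread A executes A1 (x = x + 5). Shared: x=6. PCs: A@1 B@0 C@0
Step 2: thread B executes B1 (x = x - 3). Shared: x=3. PCs: A@1 B@1 C@0
Step 3: thread A executes A2 (x = x - 2). Shared: x=1. PCs: A@2 B@1 C@0
Step 4: thread C executes C1 (x = x + 5). Shared: x=6. PCs: A@2 B@1 C@1
Step 5: thread B executes B2 (x = 6). Shared: x=6. PCs: A@2 B@2 C@1
Step 6: thread B executes B3 (x = 4). Shared: x=4. PCs: A@2 B@3 C@1
Step 7: thread B executes B4 (x = x + 2). Shared: x=6. PCs: A@2 B@4 C@1
Step 8: thread C executes C2 (x = x + 3). Shared: x=9. PCs: A@2 B@4 C@2

Answer: x=9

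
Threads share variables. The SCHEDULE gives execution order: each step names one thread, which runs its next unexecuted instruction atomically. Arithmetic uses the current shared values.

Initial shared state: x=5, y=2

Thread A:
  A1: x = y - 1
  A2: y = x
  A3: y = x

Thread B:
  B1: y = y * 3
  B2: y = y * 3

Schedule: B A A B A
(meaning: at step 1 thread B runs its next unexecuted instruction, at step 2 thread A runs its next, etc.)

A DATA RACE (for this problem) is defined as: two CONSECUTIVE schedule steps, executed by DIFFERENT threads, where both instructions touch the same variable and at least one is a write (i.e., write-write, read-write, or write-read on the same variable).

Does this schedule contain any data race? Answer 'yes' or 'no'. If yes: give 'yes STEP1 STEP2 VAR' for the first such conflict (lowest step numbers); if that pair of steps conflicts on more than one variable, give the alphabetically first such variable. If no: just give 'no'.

Answer: yes 1 2 y

Derivation:
Steps 1,2: B(y = y * 3) vs A(x = y - 1). RACE on y (W-R).
Steps 2,3: same thread (A). No race.
Steps 3,4: A(y = x) vs B(y = y * 3). RACE on y (W-W).
Steps 4,5: B(y = y * 3) vs A(y = x). RACE on y (W-W).
First conflict at steps 1,2.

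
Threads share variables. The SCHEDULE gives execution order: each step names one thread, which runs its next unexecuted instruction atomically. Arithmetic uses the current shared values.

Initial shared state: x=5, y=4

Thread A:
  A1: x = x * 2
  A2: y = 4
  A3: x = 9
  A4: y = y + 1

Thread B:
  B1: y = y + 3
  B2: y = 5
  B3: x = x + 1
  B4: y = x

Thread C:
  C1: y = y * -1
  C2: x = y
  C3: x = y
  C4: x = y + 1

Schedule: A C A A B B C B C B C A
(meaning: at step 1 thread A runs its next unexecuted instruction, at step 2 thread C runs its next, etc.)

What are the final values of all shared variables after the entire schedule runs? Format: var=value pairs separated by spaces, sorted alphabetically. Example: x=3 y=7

Step 1: thread A executes A1 (x = x * 2). Shared: x=10 y=4. PCs: A@1 B@0 C@0
Step 2: thread C executes C1 (y = y * -1). Shared: x=10 y=-4. PCs: A@1 B@0 C@1
Step 3: thread A executes A2 (y = 4). Shared: x=10 y=4. PCs: A@2 B@0 C@1
Step 4: thread A executes A3 (x = 9). Shared: x=9 y=4. PCs: A@3 B@0 C@1
Step 5: thread B executes B1 (y = y + 3). Shared: x=9 y=7. PCs: A@3 B@1 C@1
Step 6: thread B executes B2 (y = 5). Shared: x=9 y=5. PCs: A@3 B@2 C@1
Step 7: thread C executes C2 (x = y). Shared: x=5 y=5. PCs: A@3 B@2 C@2
Step 8: thread B executes B3 (x = x + 1). Shared: x=6 y=5. PCs: A@3 B@3 C@2
Step 9: thread C executes C3 (x = y). Shared: x=5 y=5. PCs: A@3 B@3 C@3
Step 10: thread B executes B4 (y = x). Shared: x=5 y=5. PCs: A@3 B@4 C@3
Step 11: thread C executes C4 (x = y + 1). Shared: x=6 y=5. PCs: A@3 B@4 C@4
Step 12: thread A executes A4 (y = y + 1). Shared: x=6 y=6. PCs: A@4 B@4 C@4

Answer: x=6 y=6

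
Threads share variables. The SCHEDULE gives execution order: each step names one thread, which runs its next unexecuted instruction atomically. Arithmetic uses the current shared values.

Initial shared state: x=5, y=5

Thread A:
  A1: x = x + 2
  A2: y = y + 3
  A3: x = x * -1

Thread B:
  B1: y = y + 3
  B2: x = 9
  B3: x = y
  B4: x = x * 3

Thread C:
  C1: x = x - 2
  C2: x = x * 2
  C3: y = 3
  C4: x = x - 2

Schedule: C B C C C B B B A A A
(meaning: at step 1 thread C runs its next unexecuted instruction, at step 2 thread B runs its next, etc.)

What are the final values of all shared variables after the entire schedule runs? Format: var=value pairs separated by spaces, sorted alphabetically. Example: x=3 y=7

Step 1: thread C executes C1 (x = x - 2). Shared: x=3 y=5. PCs: A@0 B@0 C@1
Step 2: thread B executes B1 (y = y + 3). Shared: x=3 y=8. PCs: A@0 B@1 C@1
Step 3: thread C executes C2 (x = x * 2). Shared: x=6 y=8. PCs: A@0 B@1 C@2
Step 4: thread C executes C3 (y = 3). Shared: x=6 y=3. PCs: A@0 B@1 C@3
Step 5: thread C executes C4 (x = x - 2). Shared: x=4 y=3. PCs: A@0 B@1 C@4
Step 6: thread B executes B2 (x = 9). Shared: x=9 y=3. PCs: A@0 B@2 C@4
Step 7: thread B executes B3 (x = y). Shared: x=3 y=3. PCs: A@0 B@3 C@4
Step 8: thread B executes B4 (x = x * 3). Shared: x=9 y=3. PCs: A@0 B@4 C@4
Step 9: thread A executes A1 (x = x + 2). Shared: x=11 y=3. PCs: A@1 B@4 C@4
Step 10: thread A executes A2 (y = y + 3). Shared: x=11 y=6. PCs: A@2 B@4 C@4
Step 11: thread A executes A3 (x = x * -1). Shared: x=-11 y=6. PCs: A@3 B@4 C@4

Answer: x=-11 y=6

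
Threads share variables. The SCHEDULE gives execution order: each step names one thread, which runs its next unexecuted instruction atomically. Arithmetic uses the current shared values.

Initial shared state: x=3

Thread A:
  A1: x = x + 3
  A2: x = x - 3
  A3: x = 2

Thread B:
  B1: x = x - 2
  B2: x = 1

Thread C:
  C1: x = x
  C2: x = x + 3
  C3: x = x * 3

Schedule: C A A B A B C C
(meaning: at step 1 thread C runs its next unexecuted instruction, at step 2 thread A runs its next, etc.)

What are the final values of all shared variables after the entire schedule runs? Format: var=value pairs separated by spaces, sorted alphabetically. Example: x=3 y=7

Step 1: thread C executes C1 (x = x). Shared: x=3. PCs: A@0 B@0 C@1
Step 2: thread A executes A1 (x = x + 3). Shared: x=6. PCs: A@1 B@0 C@1
Step 3: thread A executes A2 (x = x - 3). Shared: x=3. PCs: A@2 B@0 C@1
Step 4: thread B executes B1 (x = x - 2). Shared: x=1. PCs: A@2 B@1 C@1
Step 5: thread A executes A3 (x = 2). Shared: x=2. PCs: A@3 B@1 C@1
Step 6: thread B executes B2 (x = 1). Shared: x=1. PCs: A@3 B@2 C@1
Step 7: thread C executes C2 (x = x + 3). Shared: x=4. PCs: A@3 B@2 C@2
Step 8: thread C executes C3 (x = x * 3). Shared: x=12. PCs: A@3 B@2 C@3

Answer: x=12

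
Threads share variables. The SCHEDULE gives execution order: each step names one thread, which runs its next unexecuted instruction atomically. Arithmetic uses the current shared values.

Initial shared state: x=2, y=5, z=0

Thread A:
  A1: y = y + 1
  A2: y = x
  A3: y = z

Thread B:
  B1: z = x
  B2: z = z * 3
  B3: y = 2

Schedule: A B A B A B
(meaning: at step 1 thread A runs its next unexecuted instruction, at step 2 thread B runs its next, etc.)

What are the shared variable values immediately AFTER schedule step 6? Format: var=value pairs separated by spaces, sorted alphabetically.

Step 1: thread A executes A1 (y = y + 1). Shared: x=2 y=6 z=0. PCs: A@1 B@0
Step 2: thread B executes B1 (z = x). Shared: x=2 y=6 z=2. PCs: A@1 B@1
Step 3: thread A executes A2 (y = x). Shared: x=2 y=2 z=2. PCs: A@2 B@1
Step 4: thread B executes B2 (z = z * 3). Shared: x=2 y=2 z=6. PCs: A@2 B@2
Step 5: thread A executes A3 (y = z). Shared: x=2 y=6 z=6. PCs: A@3 B@2
Step 6: thread B executes B3 (y = 2). Shared: x=2 y=2 z=6. PCs: A@3 B@3

Answer: x=2 y=2 z=6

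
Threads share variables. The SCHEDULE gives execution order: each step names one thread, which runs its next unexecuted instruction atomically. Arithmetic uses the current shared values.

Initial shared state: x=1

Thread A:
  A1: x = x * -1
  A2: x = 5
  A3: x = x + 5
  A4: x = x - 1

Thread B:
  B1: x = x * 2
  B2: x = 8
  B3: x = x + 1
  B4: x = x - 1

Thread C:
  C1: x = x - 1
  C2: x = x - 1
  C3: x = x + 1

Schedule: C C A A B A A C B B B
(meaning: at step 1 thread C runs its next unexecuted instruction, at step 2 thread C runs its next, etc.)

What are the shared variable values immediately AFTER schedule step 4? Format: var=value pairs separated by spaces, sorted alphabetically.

Step 1: thread C executes C1 (x = x - 1). Shared: x=0. PCs: A@0 B@0 C@1
Step 2: thread C executes C2 (x = x - 1). Shared: x=-1. PCs: A@0 B@0 C@2
Step 3: thread A executes A1 (x = x * -1). Shared: x=1. PCs: A@1 B@0 C@2
Step 4: thread A executes A2 (x = 5). Shared: x=5. PCs: A@2 B@0 C@2

Answer: x=5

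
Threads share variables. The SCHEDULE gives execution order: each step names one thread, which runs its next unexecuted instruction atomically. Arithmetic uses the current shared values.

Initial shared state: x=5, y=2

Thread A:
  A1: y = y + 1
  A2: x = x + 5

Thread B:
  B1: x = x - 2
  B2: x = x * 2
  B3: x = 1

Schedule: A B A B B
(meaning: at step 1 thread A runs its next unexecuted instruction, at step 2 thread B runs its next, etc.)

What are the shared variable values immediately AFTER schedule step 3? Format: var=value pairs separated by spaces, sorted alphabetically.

Answer: x=8 y=3

Derivation:
Step 1: thread A executes A1 (y = y + 1). Shared: x=5 y=3. PCs: A@1 B@0
Step 2: thread B executes B1 (x = x - 2). Shared: x=3 y=3. PCs: A@1 B@1
Step 3: thread A executes A2 (x = x + 5). Shared: x=8 y=3. PCs: A@2 B@1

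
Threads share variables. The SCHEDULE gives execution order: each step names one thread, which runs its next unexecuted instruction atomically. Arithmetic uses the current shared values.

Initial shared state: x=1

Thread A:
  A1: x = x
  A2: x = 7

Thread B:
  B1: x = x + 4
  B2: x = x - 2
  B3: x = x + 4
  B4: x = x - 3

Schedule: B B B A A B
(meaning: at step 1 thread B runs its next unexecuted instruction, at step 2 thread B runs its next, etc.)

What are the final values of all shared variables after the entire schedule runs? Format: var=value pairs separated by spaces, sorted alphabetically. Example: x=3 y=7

Answer: x=4

Derivation:
Step 1: thread B executes B1 (x = x + 4). Shared: x=5. PCs: A@0 B@1
Step 2: thread B executes B2 (x = x - 2). Shared: x=3. PCs: A@0 B@2
Step 3: thread B executes B3 (x = x + 4). Shared: x=7. PCs: A@0 B@3
Step 4: thread A executes A1 (x = x). Shared: x=7. PCs: A@1 B@3
Step 5: thread A executes A2 (x = 7). Shared: x=7. PCs: A@2 B@3
Step 6: thread B executes B4 (x = x - 3). Shared: x=4. PCs: A@2 B@4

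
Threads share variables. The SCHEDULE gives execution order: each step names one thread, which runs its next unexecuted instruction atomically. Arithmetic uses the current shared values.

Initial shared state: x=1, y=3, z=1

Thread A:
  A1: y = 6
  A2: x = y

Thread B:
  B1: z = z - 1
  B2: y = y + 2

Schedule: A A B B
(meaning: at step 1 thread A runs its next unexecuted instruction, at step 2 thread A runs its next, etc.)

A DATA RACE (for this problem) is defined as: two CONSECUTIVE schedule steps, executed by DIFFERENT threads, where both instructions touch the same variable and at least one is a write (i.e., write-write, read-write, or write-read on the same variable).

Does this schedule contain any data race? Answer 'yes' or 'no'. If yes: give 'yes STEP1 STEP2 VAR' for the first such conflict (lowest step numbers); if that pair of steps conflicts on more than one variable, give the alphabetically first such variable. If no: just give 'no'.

Steps 1,2: same thread (A). No race.
Steps 2,3: A(r=y,w=x) vs B(r=z,w=z). No conflict.
Steps 3,4: same thread (B). No race.

Answer: no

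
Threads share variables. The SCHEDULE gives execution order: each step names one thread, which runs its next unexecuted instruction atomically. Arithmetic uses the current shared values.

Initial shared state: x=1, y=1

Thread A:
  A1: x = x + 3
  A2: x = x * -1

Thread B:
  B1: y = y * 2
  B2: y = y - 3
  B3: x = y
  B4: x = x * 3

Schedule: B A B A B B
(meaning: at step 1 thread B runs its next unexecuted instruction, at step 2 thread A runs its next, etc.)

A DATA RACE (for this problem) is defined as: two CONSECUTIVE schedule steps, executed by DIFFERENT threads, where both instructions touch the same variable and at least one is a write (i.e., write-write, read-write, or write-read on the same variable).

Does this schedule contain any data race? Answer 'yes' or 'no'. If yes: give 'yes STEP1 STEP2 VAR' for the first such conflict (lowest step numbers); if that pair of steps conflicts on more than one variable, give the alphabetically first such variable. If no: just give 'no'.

Steps 1,2: B(r=y,w=y) vs A(r=x,w=x). No conflict.
Steps 2,3: A(r=x,w=x) vs B(r=y,w=y). No conflict.
Steps 3,4: B(r=y,w=y) vs A(r=x,w=x). No conflict.
Steps 4,5: A(x = x * -1) vs B(x = y). RACE on x (W-W).
Steps 5,6: same thread (B). No race.
First conflict at steps 4,5.

Answer: yes 4 5 x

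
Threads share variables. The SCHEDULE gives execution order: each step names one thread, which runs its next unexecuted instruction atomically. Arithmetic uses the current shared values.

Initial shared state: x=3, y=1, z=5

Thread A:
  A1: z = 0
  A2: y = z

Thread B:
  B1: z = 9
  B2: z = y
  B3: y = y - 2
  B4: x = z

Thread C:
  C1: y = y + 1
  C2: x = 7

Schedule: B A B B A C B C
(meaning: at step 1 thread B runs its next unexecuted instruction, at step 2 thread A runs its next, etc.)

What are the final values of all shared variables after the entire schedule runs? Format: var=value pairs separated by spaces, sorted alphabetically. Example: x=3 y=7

Answer: x=7 y=2 z=1

Derivation:
Step 1: thread B executes B1 (z = 9). Shared: x=3 y=1 z=9. PCs: A@0 B@1 C@0
Step 2: thread A executes A1 (z = 0). Shared: x=3 y=1 z=0. PCs: A@1 B@1 C@0
Step 3: thread B executes B2 (z = y). Shared: x=3 y=1 z=1. PCs: A@1 B@2 C@0
Step 4: thread B executes B3 (y = y - 2). Shared: x=3 y=-1 z=1. PCs: A@1 B@3 C@0
Step 5: thread A executes A2 (y = z). Shared: x=3 y=1 z=1. PCs: A@2 B@3 C@0
Step 6: thread C executes C1 (y = y + 1). Shared: x=3 y=2 z=1. PCs: A@2 B@3 C@1
Step 7: thread B executes B4 (x = z). Shared: x=1 y=2 z=1. PCs: A@2 B@4 C@1
Step 8: thread C executes C2 (x = 7). Shared: x=7 y=2 z=1. PCs: A@2 B@4 C@2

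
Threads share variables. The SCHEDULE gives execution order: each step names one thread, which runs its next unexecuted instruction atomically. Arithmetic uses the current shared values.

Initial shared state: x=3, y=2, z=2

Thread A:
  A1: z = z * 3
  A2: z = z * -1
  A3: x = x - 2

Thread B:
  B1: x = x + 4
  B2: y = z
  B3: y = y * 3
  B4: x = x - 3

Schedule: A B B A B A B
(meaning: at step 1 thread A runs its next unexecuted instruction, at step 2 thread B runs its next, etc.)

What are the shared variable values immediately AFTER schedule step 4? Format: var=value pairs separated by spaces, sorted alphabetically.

Answer: x=7 y=6 z=-6

Derivation:
Step 1: thread A executes A1 (z = z * 3). Shared: x=3 y=2 z=6. PCs: A@1 B@0
Step 2: thread B executes B1 (x = x + 4). Shared: x=7 y=2 z=6. PCs: A@1 B@1
Step 3: thread B executes B2 (y = z). Shared: x=7 y=6 z=6. PCs: A@1 B@2
Step 4: thread A executes A2 (z = z * -1). Shared: x=7 y=6 z=-6. PCs: A@2 B@2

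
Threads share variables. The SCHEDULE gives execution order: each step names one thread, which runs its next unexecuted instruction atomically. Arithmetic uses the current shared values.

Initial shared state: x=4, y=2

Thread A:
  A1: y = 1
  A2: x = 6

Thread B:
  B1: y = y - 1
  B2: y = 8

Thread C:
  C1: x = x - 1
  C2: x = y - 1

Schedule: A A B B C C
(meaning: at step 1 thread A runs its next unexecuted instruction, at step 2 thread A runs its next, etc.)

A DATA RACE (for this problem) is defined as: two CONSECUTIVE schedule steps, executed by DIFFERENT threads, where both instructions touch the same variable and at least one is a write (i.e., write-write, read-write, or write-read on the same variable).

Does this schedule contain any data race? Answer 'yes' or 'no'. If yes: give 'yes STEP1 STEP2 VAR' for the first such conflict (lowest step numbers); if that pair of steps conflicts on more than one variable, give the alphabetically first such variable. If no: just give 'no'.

Steps 1,2: same thread (A). No race.
Steps 2,3: A(r=-,w=x) vs B(r=y,w=y). No conflict.
Steps 3,4: same thread (B). No race.
Steps 4,5: B(r=-,w=y) vs C(r=x,w=x). No conflict.
Steps 5,6: same thread (C). No race.

Answer: no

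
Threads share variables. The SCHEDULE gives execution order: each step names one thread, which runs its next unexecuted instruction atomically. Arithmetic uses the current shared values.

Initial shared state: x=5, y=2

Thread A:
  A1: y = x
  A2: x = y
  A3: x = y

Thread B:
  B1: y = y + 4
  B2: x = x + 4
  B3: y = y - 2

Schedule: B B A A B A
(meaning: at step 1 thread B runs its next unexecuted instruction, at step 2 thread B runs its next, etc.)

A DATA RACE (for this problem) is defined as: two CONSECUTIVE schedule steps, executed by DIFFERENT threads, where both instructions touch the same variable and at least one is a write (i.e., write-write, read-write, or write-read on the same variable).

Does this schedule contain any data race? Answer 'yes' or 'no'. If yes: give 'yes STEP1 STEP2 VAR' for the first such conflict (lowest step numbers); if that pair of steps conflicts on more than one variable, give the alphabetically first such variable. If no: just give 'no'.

Answer: yes 2 3 x

Derivation:
Steps 1,2: same thread (B). No race.
Steps 2,3: B(x = x + 4) vs A(y = x). RACE on x (W-R).
Steps 3,4: same thread (A). No race.
Steps 4,5: A(x = y) vs B(y = y - 2). RACE on y (R-W).
Steps 5,6: B(y = y - 2) vs A(x = y). RACE on y (W-R).
First conflict at steps 2,3.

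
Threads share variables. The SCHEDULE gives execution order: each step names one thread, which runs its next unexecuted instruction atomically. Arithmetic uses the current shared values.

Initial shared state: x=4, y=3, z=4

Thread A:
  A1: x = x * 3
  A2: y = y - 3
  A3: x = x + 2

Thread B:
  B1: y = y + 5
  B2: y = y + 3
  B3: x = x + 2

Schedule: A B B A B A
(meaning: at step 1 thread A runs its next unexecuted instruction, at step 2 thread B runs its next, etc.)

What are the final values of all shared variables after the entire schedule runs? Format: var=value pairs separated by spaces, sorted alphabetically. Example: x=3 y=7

Answer: x=16 y=8 z=4

Derivation:
Step 1: thread A executes A1 (x = x * 3). Shared: x=12 y=3 z=4. PCs: A@1 B@0
Step 2: thread B executes B1 (y = y + 5). Shared: x=12 y=8 z=4. PCs: A@1 B@1
Step 3: thread B executes B2 (y = y + 3). Shared: x=12 y=11 z=4. PCs: A@1 B@2
Step 4: thread A executes A2 (y = y - 3). Shared: x=12 y=8 z=4. PCs: A@2 B@2
Step 5: thread B executes B3 (x = x + 2). Shared: x=14 y=8 z=4. PCs: A@2 B@3
Step 6: thread A executes A3 (x = x + 2). Shared: x=16 y=8 z=4. PCs: A@3 B@3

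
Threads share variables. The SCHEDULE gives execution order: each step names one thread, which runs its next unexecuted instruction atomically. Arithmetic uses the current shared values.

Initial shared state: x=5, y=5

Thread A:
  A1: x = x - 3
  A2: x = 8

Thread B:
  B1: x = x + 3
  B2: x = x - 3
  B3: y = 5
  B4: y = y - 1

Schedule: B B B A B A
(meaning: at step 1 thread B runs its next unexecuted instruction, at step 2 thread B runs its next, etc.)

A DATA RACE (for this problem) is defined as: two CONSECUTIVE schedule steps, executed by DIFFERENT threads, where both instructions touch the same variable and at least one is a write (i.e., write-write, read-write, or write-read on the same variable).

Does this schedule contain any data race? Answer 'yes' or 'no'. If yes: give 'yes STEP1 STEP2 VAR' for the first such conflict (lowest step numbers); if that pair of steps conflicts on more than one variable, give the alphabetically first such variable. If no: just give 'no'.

Steps 1,2: same thread (B). No race.
Steps 2,3: same thread (B). No race.
Steps 3,4: B(r=-,w=y) vs A(r=x,w=x). No conflict.
Steps 4,5: A(r=x,w=x) vs B(r=y,w=y). No conflict.
Steps 5,6: B(r=y,w=y) vs A(r=-,w=x). No conflict.

Answer: no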